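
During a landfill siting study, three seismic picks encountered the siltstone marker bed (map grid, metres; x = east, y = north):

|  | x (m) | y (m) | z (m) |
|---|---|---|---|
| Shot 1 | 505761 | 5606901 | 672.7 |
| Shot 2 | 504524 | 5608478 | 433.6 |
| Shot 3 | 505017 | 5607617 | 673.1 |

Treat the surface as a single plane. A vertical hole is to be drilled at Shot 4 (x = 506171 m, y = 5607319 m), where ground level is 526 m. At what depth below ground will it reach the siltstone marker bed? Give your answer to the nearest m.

Two edge vectors: Shot 1→Shot 2 = (-1237, 1577, -239.1), Shot 1→Shot 3 = (-744, 716, 0.4).
Normal n = (Shot 1→Shot 2) × (Shot 1→Shot 3) = (171826.4, 178385.2, 287596).
So ∂z/∂x = −n_x/n_z = −0.59745754 and ∂z/∂y = −n_y/n_z = −0.62026315.
Intercept c from Shot 1: 672.7 + 302170.73 + 3477754.06 = 3780597.48.
At (506171, 5607319): z_contact = −302415.7 − 3478013.3 + 3780597.48 = 168.5 m.
Depth below ground = 526 − 168.5 = 358 m.

358 m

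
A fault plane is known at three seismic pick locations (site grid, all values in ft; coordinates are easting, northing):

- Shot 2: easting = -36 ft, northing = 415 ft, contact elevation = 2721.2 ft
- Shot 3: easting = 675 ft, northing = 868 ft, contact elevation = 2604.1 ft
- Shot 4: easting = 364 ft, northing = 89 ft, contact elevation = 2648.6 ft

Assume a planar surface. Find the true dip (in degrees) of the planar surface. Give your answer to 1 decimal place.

Let the plane be z = a·easting + b·northing + c.
Shot 3−Shot 2: 711a + 453b = −117.1;  Shot 4−Shot 2: 400a − 326b = −72.6.
Solving gives a = −0.17207, b = 0.01157.
Gradient magnitude |∇z| = √(a² + b²) = √(0.02961 + 0.00013) = 0.17246.
True dip = arctan(0.17246) = 9.8°, dipping toward E (azimuth ≈ 094°).

9.8°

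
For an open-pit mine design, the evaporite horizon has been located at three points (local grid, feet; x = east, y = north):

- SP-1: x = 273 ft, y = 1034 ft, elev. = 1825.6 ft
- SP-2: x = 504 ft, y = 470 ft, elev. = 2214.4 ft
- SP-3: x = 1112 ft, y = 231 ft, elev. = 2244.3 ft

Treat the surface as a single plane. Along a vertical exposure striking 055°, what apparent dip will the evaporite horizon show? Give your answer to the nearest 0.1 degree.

34.0°

Two edge vectors: SP-1→SP-2 = (231, -564, 388.8), SP-1→SP-3 = (839, -803, 418.7).
Normal n = (SP-1→SP-2) × (SP-1→SP-3) = (76059.6, 229483.5, 287703).
So ∂z/∂x = −n_x/n_z = −0.26437 and ∂z/∂y = −n_y/n_z = −0.79764.
Unit vector along 055° is (sin 55°, cos 55°) = (0.8192, 0.5736).
Slope in that direction = a·(0.8192) + b·(0.5736) = −0.67407.
Apparent dip = arctan|0.67407| = 34.0° (true dip is 40.0°, so apparent ≤ true as expected).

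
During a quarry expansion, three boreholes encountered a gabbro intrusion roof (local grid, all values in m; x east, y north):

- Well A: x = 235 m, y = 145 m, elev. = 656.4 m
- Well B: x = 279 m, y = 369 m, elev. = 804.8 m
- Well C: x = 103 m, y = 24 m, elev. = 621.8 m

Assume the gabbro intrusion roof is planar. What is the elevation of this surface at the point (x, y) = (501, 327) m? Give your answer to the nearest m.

Let the plane be z = a·x + b·y + c.
Well B−Well A: 44a + 224b = 148.4;  Well C−Well A: −132a − 121b = −34.6.
Solving gives a = −0.42097, b = 0.74519.
Then c = 656.4 − a·235 − b·145 = 647.28.
At (501, 327): z = −210.9 + 243.7 + 647.28 = 680.0 m.

680 m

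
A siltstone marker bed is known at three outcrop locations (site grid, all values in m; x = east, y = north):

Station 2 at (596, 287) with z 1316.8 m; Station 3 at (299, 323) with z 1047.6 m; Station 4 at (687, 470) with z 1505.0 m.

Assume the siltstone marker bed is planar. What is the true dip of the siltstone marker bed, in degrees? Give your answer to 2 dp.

Two edge vectors: Station 2→Station 3 = (-297, 36, -269.2), Station 2→Station 4 = (91, 183, 188.2).
Normal n = (Station 2→Station 3) × (Station 2→Station 4) = (56038.8, 31398.2, -57627).
So ∂z/∂x = −n_x/n_z = 0.97244 and ∂z/∂y = −n_y/n_z = 0.54485.
Gradient magnitude |∇z| = √(a² + b²) = √(0.94564 + 0.29686) = 1.11468.
True dip = arctan(1.11468) = 48.10°, dipping toward WSW (azimuth ≈ 241°).

48.10°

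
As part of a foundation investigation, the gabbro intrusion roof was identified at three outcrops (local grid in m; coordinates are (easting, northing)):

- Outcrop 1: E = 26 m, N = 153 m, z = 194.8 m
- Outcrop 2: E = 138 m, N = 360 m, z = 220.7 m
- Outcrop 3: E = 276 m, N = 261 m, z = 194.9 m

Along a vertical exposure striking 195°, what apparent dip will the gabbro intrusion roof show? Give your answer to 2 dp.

7.93°

Let the plane be z = a·E + b·N + c.
Outcrop 2−Outcrop 1: 112a + 207b = 25.9;  Outcrop 3−Outcrop 1: 250a + 108b = 0.1.
Solving gives a = −0.07002, b = 0.16300.
Unit vector along 195° is (sin 195°, cos 195°) = (-0.2588, -0.9659).
Slope in that direction = a·(-0.2588) + b·(-0.9659) = −0.13933.
Apparent dip = arctan|0.13933| = 7.93° (true dip is 10.1°, so apparent ≤ true as expected).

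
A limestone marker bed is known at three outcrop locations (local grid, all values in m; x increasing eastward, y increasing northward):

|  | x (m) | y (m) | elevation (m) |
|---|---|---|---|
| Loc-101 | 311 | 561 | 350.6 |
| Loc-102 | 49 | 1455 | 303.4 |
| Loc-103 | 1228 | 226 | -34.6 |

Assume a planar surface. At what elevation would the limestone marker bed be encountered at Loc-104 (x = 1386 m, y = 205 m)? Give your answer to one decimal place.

Two edge vectors: Loc-101→Loc-102 = (-262, 894, -47.2), Loc-101→Loc-103 = (917, -335, -385.2).
Normal n = (Loc-101→Loc-102) × (Loc-101→Loc-103) = (-360180.8, -144204.8, -732028).
So ∂z/∂x = −n_x/n_z = −0.492031 and ∂z/∂y = −n_y/n_z = −0.196994.
Intercept c from Loc-101: 350.6 + 153.02 + 110.51 = 614.14.
At (1386, 205): z = −682.0 − 40.4 + 614.14 = -108.2 m.

-108.2 m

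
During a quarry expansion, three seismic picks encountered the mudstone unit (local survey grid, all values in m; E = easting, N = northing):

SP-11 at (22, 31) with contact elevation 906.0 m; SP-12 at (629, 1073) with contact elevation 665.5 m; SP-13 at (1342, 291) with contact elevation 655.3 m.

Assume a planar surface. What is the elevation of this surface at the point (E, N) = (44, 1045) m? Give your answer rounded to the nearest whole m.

765 m

Two edge vectors: SP-11→SP-12 = (607, 1042, -240.5), SP-11→SP-13 = (1320, 260, -250.7).
Normal n = (SP-11→SP-12) × (SP-11→SP-13) = (-198699.4, -165285.1, -1217620).
So ∂z/∂E = −n_x/n_z = −0.16319 and ∂z/∂N = −n_y/n_z = −0.13574.
Intercept c from SP-11: 906 + 3.59 + 4.21 = 913.80.
At (44, 1045): z = −7.2 − 141.9 + 913.80 = 764.8 m.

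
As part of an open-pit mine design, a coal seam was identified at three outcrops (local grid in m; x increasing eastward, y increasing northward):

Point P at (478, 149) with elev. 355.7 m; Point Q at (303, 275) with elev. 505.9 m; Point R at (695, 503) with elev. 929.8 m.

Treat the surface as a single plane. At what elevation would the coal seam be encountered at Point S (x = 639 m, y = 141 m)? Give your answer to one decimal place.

Two edge vectors: Point P→Point Q = (-175, 126, 150.2), Point P→Point R = (217, 354, 574.1).
Normal n = (Point P→Point Q) × (Point P→Point R) = (19165.8, 133060.9, -89292).
So ∂z/∂x = −n_x/n_z = 0.21464 and ∂z/∂y = −n_y/n_z = 1.49018.
Intercept c from Point P: 355.7 − 102.60 − 222.04 = 31.06.
At (639, 141): z = 137.2 + 210.1 + 31.06 = 378.3 m.

378.3 m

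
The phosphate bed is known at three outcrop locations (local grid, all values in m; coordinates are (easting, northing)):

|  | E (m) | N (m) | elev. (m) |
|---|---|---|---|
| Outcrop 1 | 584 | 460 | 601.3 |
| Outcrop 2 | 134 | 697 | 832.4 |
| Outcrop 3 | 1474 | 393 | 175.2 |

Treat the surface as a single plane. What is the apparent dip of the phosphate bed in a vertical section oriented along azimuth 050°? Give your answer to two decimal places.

Let the plane be z = a·E + b·N + c.
Outcrop 2−Outcrop 1: −450a + 237b = 231.1;  Outcrop 3−Outcrop 1: 890a − 67b = −426.1.
Solving gives a = −0.47296, b = 0.07708.
Unit vector along 050° is (sin 50°, cos 50°) = (0.7660, 0.6428).
Slope in that direction = a·(0.7660) + b·(0.6428) = −0.31277.
Apparent dip = arctan|0.31277| = 17.37° (true dip is 25.6°, so apparent ≤ true as expected).

17.37°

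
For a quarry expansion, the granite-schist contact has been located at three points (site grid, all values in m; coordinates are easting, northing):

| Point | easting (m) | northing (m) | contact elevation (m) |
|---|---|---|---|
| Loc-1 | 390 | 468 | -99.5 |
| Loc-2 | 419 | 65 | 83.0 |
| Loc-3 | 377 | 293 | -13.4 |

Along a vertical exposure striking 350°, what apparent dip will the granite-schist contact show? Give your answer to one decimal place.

22.7°

Let the plane be z = a·easting + b·northing + c.
Loc-2−Loc-1: 29a − 403b = 182.5;  Loc-3−Loc-1: −13a − 175b = 86.1.
Solving gives a = −0.26768, b = −0.47212.
Unit vector along 350° is (sin 350°, cos 350°) = (-0.1736, 0.9848).
Slope in that direction = a·(-0.1736) + b·(0.9848) = −0.41846.
Apparent dip = arctan|0.41846| = 22.7° (true dip is 28.5°, so apparent ≤ true as expected).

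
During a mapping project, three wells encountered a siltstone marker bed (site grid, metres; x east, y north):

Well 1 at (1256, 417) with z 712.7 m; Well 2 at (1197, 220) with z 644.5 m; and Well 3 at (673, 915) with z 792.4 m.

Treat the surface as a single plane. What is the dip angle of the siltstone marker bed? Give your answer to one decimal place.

18.4°

Let the plane be z = a·x + b·y + c.
Well 2−Well 1: −59a − 197b = −68.2;  Well 3−Well 1: −583a + 498b = 79.7.
Solving gives a = 0.12662, b = 0.30827.
Gradient magnitude |∇z| = √(a² + b²) = √(0.01603 + 0.09503) = 0.33326.
True dip = arctan(0.33326) = 18.4°, dipping toward SSW (azimuth ≈ 202°).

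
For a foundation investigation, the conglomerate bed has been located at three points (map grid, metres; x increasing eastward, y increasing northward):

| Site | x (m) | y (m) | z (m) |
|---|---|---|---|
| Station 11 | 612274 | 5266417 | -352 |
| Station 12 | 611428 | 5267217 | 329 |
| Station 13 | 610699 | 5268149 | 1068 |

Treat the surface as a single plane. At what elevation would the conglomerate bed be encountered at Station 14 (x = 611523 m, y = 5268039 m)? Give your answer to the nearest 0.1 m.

Two edge vectors: Station 11→Station 12 = (-846, 800, 681), Station 11→Station 13 = (-1575, 1732, 1420).
Normal n = (Station 11→Station 12) × (Station 11→Station 13) = (-43492, 128745, -205272).
So ∂z/∂x = −n_x/n_z = −0.211874976 and ∂z/∂y = −n_y/n_z = 0.627192213.
Intercept c from Station 11: -352 + 129725.54 − 3303055.73 = −3173682.20.
At (611523, 5268039): z = −129566.4 + 3304073.0 − 3173682.20 = 824.4 m.

824.4 m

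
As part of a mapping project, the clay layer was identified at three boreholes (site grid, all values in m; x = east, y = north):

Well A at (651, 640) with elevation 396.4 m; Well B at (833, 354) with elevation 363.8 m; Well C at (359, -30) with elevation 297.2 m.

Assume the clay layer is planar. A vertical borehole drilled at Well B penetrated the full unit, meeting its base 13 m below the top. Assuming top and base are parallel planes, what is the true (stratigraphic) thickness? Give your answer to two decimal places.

12.88 m

Let the plane be z = a·x + b·y + c.
Well B−Well A: 182a − 286b = −32.6;  Well C−Well A: −292a − 670b = −99.2.
Solving gives a = 0.03178, b = 0.13421.
|∇z| = √(a²+b²) = 0.13792, so dip δ = arctan(0.13792) = 7.85°.
True thickness = vertical thickness × cos δ = 13 × cos 7.85° = 12.88 m.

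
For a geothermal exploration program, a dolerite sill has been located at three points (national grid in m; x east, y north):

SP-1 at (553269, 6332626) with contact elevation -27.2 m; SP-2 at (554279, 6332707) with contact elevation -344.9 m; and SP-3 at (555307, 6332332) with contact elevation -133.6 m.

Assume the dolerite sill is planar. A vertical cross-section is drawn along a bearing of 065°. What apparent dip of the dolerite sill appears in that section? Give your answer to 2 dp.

34.76°

Let the plane be z = a·x + b·y + c.
SP-2−SP-1: 1010a + 81b = −317.7;  SP-3−SP-1: 2038a − 294b = −106.4.
Solving gives a = −0.22082, b = −1.16880.
Unit vector along 065° is (sin 65°, cos 65°) = (0.9063, 0.4226).
Slope in that direction = a·(0.9063) + b·(0.4226) = −0.69409.
Apparent dip = arctan|0.69409| = 34.76° (true dip is 49.9°, so apparent ≤ true as expected).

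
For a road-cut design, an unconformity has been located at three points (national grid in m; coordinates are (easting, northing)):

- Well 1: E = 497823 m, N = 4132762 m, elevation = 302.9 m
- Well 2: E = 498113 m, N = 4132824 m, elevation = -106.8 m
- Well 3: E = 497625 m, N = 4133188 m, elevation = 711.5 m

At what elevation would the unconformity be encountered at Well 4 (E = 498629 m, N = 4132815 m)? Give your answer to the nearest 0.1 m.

Two edge vectors: Well 1→Well 2 = (290, 62, -409.7), Well 1→Well 3 = (-198, 426, 408.6).
Normal n = (Well 1→Well 2) × (Well 1→Well 3) = (199865.4, -37373.4, 135816).
So ∂z/∂E = −n_x/n_z = −1.471589503 and ∂z/∂N = −n_y/n_z = 0.275176710.
Intercept c from Well 1: 302.9 + 732591.10 − 1137239.85 = −404345.85.
At (498629, 4132815): z = −733777.2 + 1137254.4 − 404345.85 = -868.6 m.

-868.6 m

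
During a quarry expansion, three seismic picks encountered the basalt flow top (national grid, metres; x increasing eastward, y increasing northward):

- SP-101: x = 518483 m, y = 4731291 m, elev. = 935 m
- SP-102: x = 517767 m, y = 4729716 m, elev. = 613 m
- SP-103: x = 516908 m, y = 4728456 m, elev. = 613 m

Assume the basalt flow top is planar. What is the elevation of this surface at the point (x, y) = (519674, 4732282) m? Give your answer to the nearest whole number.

471 m

Let the plane be z = a·x + b·y + c.
SP-102−SP-101: −716a − 1575b = −322;  SP-103−SP-101: −1575a − 2835b = −322.
Solving gives a = −0.90006988, b = 0.61361907.
Then c = 935 − a·518483 − b·4731291 = −2435604.45.
At (519674, 4732282): z = −467742.9 + 2903818.5 − 2435604.45 = 471.1 m.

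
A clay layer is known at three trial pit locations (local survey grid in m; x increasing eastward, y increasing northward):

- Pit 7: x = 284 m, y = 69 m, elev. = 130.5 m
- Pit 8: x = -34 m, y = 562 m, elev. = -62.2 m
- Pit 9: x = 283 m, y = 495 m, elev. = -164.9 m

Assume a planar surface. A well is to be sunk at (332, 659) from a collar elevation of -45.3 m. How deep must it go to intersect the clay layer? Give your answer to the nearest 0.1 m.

Let the plane be z = a·x + b·y + c.
Pit 8−Pit 7: −318a + 493b = −192.7;  Pit 9−Pit 7: −1a + 426b = −295.4.
Solving gives a = −0.47077, b = −0.69453.
Then c = 130.5 − a·284 − b·69 = 312.12.
At (332, 659): z_contact = −156.30 − 457.70 + 312.12 = -301.87 m.
Depth below ground = -45.3 − (-301.87) = 256.6 m.

256.6 m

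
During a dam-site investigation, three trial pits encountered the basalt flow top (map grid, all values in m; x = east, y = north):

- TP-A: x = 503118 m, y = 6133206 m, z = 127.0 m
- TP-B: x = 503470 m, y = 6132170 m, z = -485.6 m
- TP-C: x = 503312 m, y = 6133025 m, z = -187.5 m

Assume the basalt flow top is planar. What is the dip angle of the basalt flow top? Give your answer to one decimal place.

57.5°

Two edge vectors: TP-A→TP-B = (352, -1036, -612.6), TP-A→TP-C = (194, -181, -314.5).
Normal n = (TP-A→TP-B) × (TP-A→TP-C) = (214941.4, -8140.4, 137272).
So ∂z/∂x = −n_x/n_z = −1.56581 and ∂z/∂y = −n_y/n_z = 0.05930.
Gradient magnitude |∇z| = √(a² + b²) = √(2.45175 + 0.00352) = 1.56693.
True dip = arctan(1.56693) = 57.5°, dipping toward E (azimuth ≈ 092°).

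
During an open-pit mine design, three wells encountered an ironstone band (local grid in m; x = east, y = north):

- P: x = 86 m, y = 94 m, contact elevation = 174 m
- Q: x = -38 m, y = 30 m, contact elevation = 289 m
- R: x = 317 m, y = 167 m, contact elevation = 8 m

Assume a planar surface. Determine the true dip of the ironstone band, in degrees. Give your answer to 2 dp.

Let the plane be z = a·x + b·y + c.
Q−P: −124a − 64b = 115;  R−P: 231a + 73b = −166.
Solving gives a = −0.38887, b = −1.04344.
Gradient magnitude |∇z| = √(a² + b²) = √(0.15122 + 1.08877) = 1.11355.
True dip = arctan(1.11355) = 48.08°, dipping toward NNE (azimuth ≈ 020°).

48.08°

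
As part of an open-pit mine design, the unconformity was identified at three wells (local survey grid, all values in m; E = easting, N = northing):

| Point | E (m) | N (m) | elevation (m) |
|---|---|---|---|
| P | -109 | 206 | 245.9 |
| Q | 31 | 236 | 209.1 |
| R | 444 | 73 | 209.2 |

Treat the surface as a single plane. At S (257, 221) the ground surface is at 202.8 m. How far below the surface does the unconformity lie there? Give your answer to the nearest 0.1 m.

25.7 m

Two edge vectors: P→Q = (140, 30, -36.8), P→R = (553, -133, -36.7).
Normal n = (P→Q) × (P→R) = (-5995.4, -15212.4, -35210).
So ∂z/∂E = −n_x/n_z = −0.17028 and ∂z/∂N = −n_y/n_z = −0.43205.
Intercept c from P: 245.9 − 18.56 + 89.00 = 316.34.
At (257, 221): z_contact = −43.76 − 95.48 + 316.34 = 177.10 m.
Depth below ground = 202.8 − 177.10 = 25.7 m.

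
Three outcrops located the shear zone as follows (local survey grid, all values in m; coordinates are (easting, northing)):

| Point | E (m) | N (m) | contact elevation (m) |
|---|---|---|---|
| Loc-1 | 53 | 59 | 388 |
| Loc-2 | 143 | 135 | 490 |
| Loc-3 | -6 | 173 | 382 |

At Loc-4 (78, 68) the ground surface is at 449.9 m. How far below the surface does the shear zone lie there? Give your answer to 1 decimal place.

38.1 m

Let the plane be z = a·E + b·N + c.
Loc-2−Loc-1: 90a + 76b = 102;  Loc-3−Loc-1: −59a + 114b = −6.
Solving gives a = 0.81959, b = 0.37154.
Then c = 388 − a·53 − b·59 = 322.64.
At (78, 68): z_contact = 63.93 + 25.26 + 322.64 = 411.83 m.
Depth below ground = 449.9 − 411.83 = 38.1 m.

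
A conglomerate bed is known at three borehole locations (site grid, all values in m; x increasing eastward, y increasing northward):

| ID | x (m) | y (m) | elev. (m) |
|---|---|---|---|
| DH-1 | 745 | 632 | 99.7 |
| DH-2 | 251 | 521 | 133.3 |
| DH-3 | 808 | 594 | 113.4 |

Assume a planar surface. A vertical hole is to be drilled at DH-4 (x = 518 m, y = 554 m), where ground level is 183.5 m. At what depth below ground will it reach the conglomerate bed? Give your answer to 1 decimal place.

59.1 m

Let the plane be z = a·x + b·y + c.
DH-2−DH-1: −494a − 111b = 33.6;  DH-3−DH-1: 63a − 38b = 13.7.
Solving gives a = 0.00947, b = −0.34483.
Then c = 99.7 − a·745 − b·632 = 310.58.
At (518, 554): z_contact = 4.90 − 191.04 + 310.58 = 124.45 m.
Depth below ground = 183.5 − 124.45 = 59.1 m.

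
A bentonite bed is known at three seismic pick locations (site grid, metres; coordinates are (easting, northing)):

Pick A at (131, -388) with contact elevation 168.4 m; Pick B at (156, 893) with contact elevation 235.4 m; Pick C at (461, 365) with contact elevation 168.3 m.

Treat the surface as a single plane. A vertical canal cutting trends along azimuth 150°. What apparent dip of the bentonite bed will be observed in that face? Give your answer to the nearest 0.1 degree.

6.3°

Let the plane be z = a·E + b·N + c.
Pick B−Pick A: 25a + 1281b = 67;  Pick C−Pick A: 330a + 753b = −0.1.
Solving gives a = −0.12523, b = 0.05475.
Unit vector along 150° is (sin 150°, cos 150°) = (0.5000, -0.8660).
Slope in that direction = a·(0.5000) + b·(-0.8660) = −0.11002.
Apparent dip = arctan|0.11002| = 6.3° (true dip is 7.8°, so apparent ≤ true as expected).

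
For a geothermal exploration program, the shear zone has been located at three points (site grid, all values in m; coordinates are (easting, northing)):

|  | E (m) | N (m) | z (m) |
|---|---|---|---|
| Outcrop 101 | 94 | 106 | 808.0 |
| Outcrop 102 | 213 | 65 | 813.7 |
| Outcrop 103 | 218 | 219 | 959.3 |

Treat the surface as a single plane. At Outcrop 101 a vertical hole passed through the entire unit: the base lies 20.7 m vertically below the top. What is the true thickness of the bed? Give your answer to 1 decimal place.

14.6 m

Two edge vectors: Outcrop 101→Outcrop 102 = (119, -41, 5.7), Outcrop 101→Outcrop 103 = (124, 113, 151.3).
Normal n = (Outcrop 101→Outcrop 102) × (Outcrop 101→Outcrop 103) = (-6847.4, -17297.9, 18531).
So ∂z/∂E = −n_x/n_z = 0.36951 and ∂z/∂N = −n_y/n_z = 0.93346.
|∇z| = √(a²+b²) = 1.00393, so dip δ = arctan(1.00393) = 45.11°.
True thickness = vertical thickness × cos δ = 20.7 × cos 45.11° = 14.6 m.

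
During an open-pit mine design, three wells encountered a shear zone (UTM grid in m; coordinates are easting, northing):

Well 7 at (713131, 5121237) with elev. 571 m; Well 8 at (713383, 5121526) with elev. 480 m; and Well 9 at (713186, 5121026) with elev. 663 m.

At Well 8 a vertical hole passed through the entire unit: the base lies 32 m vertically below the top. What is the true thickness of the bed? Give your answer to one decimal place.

Two edge vectors: Well 7→Well 8 = (252, 289, -91), Well 7→Well 9 = (55, -211, 92).
Normal n = (Well 7→Well 8) × (Well 7→Well 9) = (7387, -28189, -69067).
So ∂z/∂easting = −n_x/n_z = 0.10695 and ∂z/∂northing = −n_y/n_z = −0.40814.
|∇z| = √(a²+b²) = 0.42192, so dip δ = arctan(0.42192) = 22.88°.
True thickness = vertical thickness × cos δ = 32 × cos 22.88° = 29.5 m.

29.5 m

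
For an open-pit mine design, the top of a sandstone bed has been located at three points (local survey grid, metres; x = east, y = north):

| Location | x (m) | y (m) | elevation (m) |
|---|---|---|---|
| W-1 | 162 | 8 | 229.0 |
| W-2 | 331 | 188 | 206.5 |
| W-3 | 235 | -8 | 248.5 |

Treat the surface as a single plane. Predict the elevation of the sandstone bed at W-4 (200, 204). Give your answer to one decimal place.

Two edge vectors: W-1→W-2 = (169, 180, -22.5), W-1→W-3 = (73, -16, 19.5).
Normal n = (W-1→W-2) × (W-1→W-3) = (3150, -4938, -15844).
So ∂z/∂x = −n_x/n_z = 0.19881 and ∂z/∂y = −n_y/n_z = −0.31166.
Intercept c from W-1: 229 − 32.21 + 2.49 = 199.29.
At (200, 204): z = 39.8 − 63.6 + 199.29 = 175.5 m.

175.5 m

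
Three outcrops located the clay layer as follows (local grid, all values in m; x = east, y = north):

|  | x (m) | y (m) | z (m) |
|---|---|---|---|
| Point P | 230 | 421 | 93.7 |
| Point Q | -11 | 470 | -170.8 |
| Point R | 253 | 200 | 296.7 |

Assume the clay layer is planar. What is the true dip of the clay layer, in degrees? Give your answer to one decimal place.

Let the plane be z = a·x + b·y + c.
Point Q−Point P: −241a + 49b = −264.5;  Point R−Point P: 23a − 221b = 203.
Solving gives a = 0.93044, b = −0.82172.
Gradient magnitude |∇z| = √(a² + b²) = √(0.86572 + 0.67522) = 1.24135.
True dip = arctan(1.24135) = 51.1°, dipping toward NW (azimuth ≈ 311°).

51.1°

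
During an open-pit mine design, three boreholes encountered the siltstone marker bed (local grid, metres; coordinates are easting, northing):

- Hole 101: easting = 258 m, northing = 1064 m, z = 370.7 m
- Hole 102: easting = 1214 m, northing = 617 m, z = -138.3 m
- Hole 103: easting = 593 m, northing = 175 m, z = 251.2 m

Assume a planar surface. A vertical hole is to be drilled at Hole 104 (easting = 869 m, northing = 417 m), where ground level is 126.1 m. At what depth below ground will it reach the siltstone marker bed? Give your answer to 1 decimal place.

Two edge vectors: Hole 101→Hole 102 = (956, -447, -509), Hole 101→Hole 103 = (335, -889, -119.5).
Normal n = (Hole 101→Hole 102) × (Hole 101→Hole 103) = (-399084.5, -56273, -700139).
So ∂z/∂easting = −n_x/n_z = −0.570008 and ∂z/∂northing = −n_y/n_z = −0.080374.
Intercept c from Hole 101: 370.7 + 147.06 + 85.52 = 603.28.
At (869, 417): z_contact = −495.34 − 33.52 + 603.28 = 74.43 m.
Depth below ground = 126.1 − 74.43 = 51.7 m.

51.7 m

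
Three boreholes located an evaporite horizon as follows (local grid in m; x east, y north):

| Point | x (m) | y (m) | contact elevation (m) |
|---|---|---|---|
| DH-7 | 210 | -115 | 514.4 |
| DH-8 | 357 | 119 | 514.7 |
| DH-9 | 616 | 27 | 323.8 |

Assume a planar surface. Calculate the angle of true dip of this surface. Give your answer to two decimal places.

35.45°

Two edge vectors: DH-7→DH-8 = (147, 234, 0.3), DH-7→DH-9 = (406, 142, -190.6).
Normal n = (DH-7→DH-8) × (DH-7→DH-9) = (-44643, 28140, -74130).
So ∂z/∂x = −n_x/n_z = −0.60223 and ∂z/∂y = −n_y/n_z = 0.37960.
Gradient magnitude |∇z| = √(a² + b²) = √(0.36268 + 0.14410) = 0.71188.
True dip = arctan(0.71188) = 35.45°, dipping toward ESE (azimuth ≈ 122°).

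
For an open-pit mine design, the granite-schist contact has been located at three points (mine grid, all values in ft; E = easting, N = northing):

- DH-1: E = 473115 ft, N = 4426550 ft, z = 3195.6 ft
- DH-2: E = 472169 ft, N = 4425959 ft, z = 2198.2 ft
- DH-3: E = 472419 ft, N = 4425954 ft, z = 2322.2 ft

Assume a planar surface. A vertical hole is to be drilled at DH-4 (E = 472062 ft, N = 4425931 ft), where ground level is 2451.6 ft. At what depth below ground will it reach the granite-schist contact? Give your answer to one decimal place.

Let the plane be z = a·E + b·N + c.
DH-2−DH-1: −946a − 591b = −997.4;  DH-3−DH-1: −696a − 596b = −873.4.
Solving gives a = 0.513319780, b = 0.865988982.
Then c = 3195.6 − a·473115 − b·4426550 = −4073007.22.
At (472062, 4425931): z_contact = 242318.76 + 3832807.48 − 4073007.22 = 2119.03 ft.
Depth below ground = 2451.6 − 2119.03 = 332.6 ft.

332.6 ft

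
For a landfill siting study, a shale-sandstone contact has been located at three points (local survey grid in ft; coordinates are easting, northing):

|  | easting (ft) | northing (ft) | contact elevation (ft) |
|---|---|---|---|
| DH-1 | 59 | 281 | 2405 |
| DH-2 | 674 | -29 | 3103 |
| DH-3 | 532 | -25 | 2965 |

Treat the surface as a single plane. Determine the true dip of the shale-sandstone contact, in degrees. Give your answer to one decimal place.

Let the plane be z = a·easting + b·northing + c.
DH-2−DH-1: 615a − 310b = 698;  DH-3−DH-1: 473a − 306b = 560.
Solving gives a = 0.96218, b = −0.34278.
Gradient magnitude |∇z| = √(a² + b²) = √(0.92578 + 0.11750) = 1.02141.
True dip = arctan(1.02141) = 45.6°, dipping toward WNW (azimuth ≈ 290°).

45.6°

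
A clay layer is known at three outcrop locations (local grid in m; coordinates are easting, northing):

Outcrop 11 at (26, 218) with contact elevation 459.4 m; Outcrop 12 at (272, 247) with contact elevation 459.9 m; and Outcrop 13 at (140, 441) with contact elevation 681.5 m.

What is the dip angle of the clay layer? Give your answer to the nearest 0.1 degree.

Two edge vectors: Outcrop 11→Outcrop 12 = (246, 29, 0.5), Outcrop 11→Outcrop 13 = (114, 223, 222.1).
Normal n = (Outcrop 11→Outcrop 12) × (Outcrop 11→Outcrop 13) = (6329.4, -54579.6, 51552).
So ∂z/∂easting = −n_x/n_z = −0.12278 and ∂z/∂northing = −n_y/n_z = 1.05873.
Gradient magnitude |∇z| = √(a² + b²) = √(0.01507 + 1.12091) = 1.06582.
True dip = arctan(1.06582) = 46.8°, dipping toward S (azimuth ≈ 173°).

46.8°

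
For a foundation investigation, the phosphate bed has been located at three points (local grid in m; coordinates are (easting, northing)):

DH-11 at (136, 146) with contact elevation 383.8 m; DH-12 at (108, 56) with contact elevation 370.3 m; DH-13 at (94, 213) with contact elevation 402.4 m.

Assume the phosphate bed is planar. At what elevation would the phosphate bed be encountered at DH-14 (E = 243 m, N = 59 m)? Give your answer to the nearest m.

Two edge vectors: DH-11→DH-12 = (-28, -90, -13.5), DH-11→DH-13 = (-42, 67, 18.6).
Normal n = (DH-11→DH-12) × (DH-11→DH-13) = (-769.5, 1087.8, -5656).
So ∂z/∂E = −n_x/n_z = −0.13605 and ∂z/∂N = −n_y/n_z = 0.19233.
Intercept c from DH-11: 383.8 + 18.50 − 28.08 = 374.22.
At (243, 59): z = −33.1 + 11.3 + 374.22 = 352.5 m.

353 m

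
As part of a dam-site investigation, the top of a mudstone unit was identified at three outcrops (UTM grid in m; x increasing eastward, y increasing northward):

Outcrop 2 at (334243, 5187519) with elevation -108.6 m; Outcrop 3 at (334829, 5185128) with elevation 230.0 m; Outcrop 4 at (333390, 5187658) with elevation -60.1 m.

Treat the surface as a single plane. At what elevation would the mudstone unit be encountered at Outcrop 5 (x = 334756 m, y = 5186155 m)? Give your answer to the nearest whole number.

70 m

Let the plane be z = a·x + b·y + c.
Outcrop 3−Outcrop 2: 586a − 2391b = 338.6;  Outcrop 4−Outcrop 2: −853a + 139b = 48.5.
Solving gives a = −0.08326004, b = −0.16202024.
Then c = -108.6 − a·334243 − b·5187519 = 868203.53.
At (334756, 5186155): z = −27871.8 − 840262.1 + 868203.53 = 69.7 m.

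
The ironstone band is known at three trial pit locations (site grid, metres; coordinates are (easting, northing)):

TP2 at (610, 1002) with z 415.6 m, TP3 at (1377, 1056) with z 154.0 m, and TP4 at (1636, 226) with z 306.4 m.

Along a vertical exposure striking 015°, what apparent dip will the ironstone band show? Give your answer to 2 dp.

19.66°

Two edge vectors: TP2→TP3 = (767, 54, -261.6), TP2→TP4 = (1026, -776, -109.2).
Normal n = (TP2→TP3) × (TP2→TP4) = (-208898.4, -184645.2, -650596).
So ∂z/∂E = −n_x/n_z = −0.32109 and ∂z/∂N = −n_y/n_z = −0.28381.
Unit vector along 015° is (sin 15°, cos 15°) = (0.2588, 0.9659).
Slope in that direction = a·(0.2588) + b·(0.9659) = −0.35724.
Apparent dip = arctan|0.35724| = 19.66° (true dip is 23.2°, so apparent ≤ true as expected).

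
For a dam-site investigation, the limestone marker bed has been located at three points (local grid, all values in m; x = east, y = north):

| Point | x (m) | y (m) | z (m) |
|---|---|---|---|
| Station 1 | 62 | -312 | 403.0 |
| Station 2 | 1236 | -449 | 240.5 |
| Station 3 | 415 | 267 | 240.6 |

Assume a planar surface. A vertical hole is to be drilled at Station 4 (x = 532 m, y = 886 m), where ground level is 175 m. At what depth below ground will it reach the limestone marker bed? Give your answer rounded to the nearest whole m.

66 m

Two edge vectors: Station 1→Station 2 = (1174, -137, -162.5), Station 1→Station 3 = (353, 579, -162.4).
Normal n = (Station 1→Station 2) × (Station 1→Station 3) = (116336.3, 133295.1, 728107).
So ∂z/∂x = −n_x/n_z = −0.15978 and ∂z/∂y = −n_y/n_z = −0.18307.
Intercept c from Station 1: 403 + 9.91 − 57.12 = 355.79.
At (532, 886): z_contact = −85.0 − 162.2 + 355.79 = 108.6 m.
Depth below ground = 175 − 108.6 = 66 m.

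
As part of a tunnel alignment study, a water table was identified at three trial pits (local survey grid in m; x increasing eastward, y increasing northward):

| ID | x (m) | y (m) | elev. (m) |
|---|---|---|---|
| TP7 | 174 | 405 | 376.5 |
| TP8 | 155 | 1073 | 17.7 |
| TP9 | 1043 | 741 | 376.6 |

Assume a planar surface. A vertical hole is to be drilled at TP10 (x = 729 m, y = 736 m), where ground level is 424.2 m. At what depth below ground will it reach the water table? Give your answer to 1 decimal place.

Let the plane be z = a·x + b·y + c.
TP8−TP7: −19a + 668b = −358.8;  TP9−TP7: 869a + 336b = 0.1.
Solving gives a = 0.205535, b = −0.531280.
Then c = 376.5 − a·174 − b·405 = 555.91.
At (729, 736): z_contact = 149.84 − 391.02 + 555.91 = 314.72 m.
Depth below ground = 424.2 − 314.72 = 109.5 m.

109.5 m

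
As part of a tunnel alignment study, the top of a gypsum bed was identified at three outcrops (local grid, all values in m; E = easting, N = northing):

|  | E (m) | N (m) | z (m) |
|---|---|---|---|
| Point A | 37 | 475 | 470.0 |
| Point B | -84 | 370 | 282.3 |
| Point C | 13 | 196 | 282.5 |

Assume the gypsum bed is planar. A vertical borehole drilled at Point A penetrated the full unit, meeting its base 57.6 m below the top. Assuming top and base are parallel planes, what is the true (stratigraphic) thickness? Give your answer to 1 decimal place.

Two edge vectors: Point A→Point B = (-121, -105, -187.7), Point A→Point C = (-24, -279, -187.5).
Normal n = (Point A→Point B) × (Point A→Point C) = (-32680.8, -18182.7, 31239).
So ∂z/∂E = −n_x/n_z = 1.04615 and ∂z/∂N = −n_y/n_z = 0.58205.
|∇z| = √(a²+b²) = 1.19717, so dip δ = arctan(1.19717) = 50.13°.
True thickness = vertical thickness × cos δ = 57.6 × cos 50.13° = 36.9 m.

36.9 m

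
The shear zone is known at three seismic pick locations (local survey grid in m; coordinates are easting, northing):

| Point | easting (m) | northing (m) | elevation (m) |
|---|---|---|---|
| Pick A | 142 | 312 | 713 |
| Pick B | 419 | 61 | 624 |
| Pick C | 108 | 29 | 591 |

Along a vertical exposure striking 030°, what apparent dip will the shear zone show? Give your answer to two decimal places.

Let the plane be z = a·easting + b·northing + c.
Pick B−Pick A: 277a − 251b = −89;  Pick C−Pick A: −34a − 283b = −122.
Solving gives a = 0.06253, b = 0.42358.
Unit vector along 030° is (sin 30°, cos 30°) = (0.5000, 0.8660).
Slope in that direction = a·(0.5000) + b·(0.8660) = 0.39810.
Apparent dip = arctan|0.39810| = 21.71° (true dip is 23.2°, so apparent ≤ true as expected).

21.71°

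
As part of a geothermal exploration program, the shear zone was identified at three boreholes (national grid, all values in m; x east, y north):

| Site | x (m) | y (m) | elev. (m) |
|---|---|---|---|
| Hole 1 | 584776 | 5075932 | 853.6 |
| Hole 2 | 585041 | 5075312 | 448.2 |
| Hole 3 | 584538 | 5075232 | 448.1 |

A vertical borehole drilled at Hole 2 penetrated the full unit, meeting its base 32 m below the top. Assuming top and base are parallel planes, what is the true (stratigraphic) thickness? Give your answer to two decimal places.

27.20 m

Two edge vectors: Hole 1→Hole 2 = (265, -620, -405.4), Hole 1→Hole 3 = (-238, -700, -405.5).
Normal n = (Hole 1→Hole 2) × (Hole 1→Hole 3) = (-32370, 203942.7, -333060).
So ∂z/∂x = −n_x/n_z = −0.09719 and ∂z/∂y = −n_y/n_z = 0.61233.
|∇z| = √(a²+b²) = 0.62000, so dip δ = arctan(0.62000) = 31.80°.
True thickness = vertical thickness × cos δ = 32 × cos 31.80° = 27.20 m.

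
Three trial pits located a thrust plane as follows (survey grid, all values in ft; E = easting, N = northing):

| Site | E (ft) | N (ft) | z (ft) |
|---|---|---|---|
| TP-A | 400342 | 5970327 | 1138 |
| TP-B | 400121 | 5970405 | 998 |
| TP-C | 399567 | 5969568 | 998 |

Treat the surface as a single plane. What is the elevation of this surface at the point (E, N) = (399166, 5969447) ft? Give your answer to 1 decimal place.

Two edge vectors: TP-A→TP-B = (-221, 78, -140), TP-A→TP-C = (-775, -759, -140).
Normal n = (TP-A→TP-B) × (TP-A→TP-C) = (-117180, 77560, 228189).
So ∂z/∂E = −n_x/n_z = 0.513521686 and ∂z/∂N = −n_y/n_z = −0.339893685.
Intercept c from TP-A: 1138 − 205584.30 + 2029276.44 = 1824830.14.
At (399166, 5969447): z = 204980.4 − 2028977.3 + 1824830.14 = 833.2 ft.

833.2 ft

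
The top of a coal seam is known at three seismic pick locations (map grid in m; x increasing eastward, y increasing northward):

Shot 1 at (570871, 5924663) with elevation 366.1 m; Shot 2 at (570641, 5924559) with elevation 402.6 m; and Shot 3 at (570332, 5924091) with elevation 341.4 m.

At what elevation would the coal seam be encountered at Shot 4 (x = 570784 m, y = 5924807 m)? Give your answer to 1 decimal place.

441.5 m

Two edge vectors: Shot 1→Shot 2 = (-230, -104, 36.5), Shot 1→Shot 3 = (-539, -572, -24.7).
Normal n = (Shot 1→Shot 2) × (Shot 1→Shot 3) = (23446.8, -25354.5, 75504).
So ∂z/∂x = −n_x/n_z = −0.310537190 and ∂z/∂y = −n_y/n_z = 0.335803401.
Intercept c from Shot 1: 366.1 + 177276.68 − 1989521.99 = −1811879.21.
At (570784, 5924807): z = −177249.7 + 1989570.3 − 1811879.21 = 441.5 m.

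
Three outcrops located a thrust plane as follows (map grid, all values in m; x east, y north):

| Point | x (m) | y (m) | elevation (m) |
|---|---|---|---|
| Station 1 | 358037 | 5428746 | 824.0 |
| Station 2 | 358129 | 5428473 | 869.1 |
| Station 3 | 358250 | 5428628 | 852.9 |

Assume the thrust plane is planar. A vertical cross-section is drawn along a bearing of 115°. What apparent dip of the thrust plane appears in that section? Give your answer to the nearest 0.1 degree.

6.4°

Let the plane be z = a·x + b·y + c.
Station 2−Station 1: 92a − 273b = 45.1;  Station 3−Station 1: 213a − 118b = 28.9.
Solving gives a = 0.05430, b = −0.14690.
Unit vector along 115° is (sin 115°, cos 115°) = (0.9063, -0.4226).
Slope in that direction = a·(0.9063) + b·(-0.4226) = 0.11129.
Apparent dip = arctan|0.11129| = 6.4° (true dip is 8.9°, so apparent ≤ true as expected).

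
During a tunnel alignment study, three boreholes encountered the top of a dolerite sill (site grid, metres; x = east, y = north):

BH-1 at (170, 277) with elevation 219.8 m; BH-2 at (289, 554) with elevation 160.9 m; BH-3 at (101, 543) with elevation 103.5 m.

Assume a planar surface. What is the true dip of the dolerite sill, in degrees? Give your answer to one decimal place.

25.7°

Two edge vectors: BH-1→BH-2 = (119, 277, -58.9), BH-1→BH-3 = (-69, 266, -116.3).
Normal n = (BH-1→BH-2) × (BH-1→BH-3) = (-16547.7, 17903.8, 50767).
So ∂z/∂x = −n_x/n_z = 0.32595 and ∂z/∂y = −n_y/n_z = −0.35267.
Gradient magnitude |∇z| = √(a² + b²) = √(0.10625 + 0.12437) = 0.48023.
True dip = arctan(0.48023) = 25.7°, dipping toward NW (azimuth ≈ 317°).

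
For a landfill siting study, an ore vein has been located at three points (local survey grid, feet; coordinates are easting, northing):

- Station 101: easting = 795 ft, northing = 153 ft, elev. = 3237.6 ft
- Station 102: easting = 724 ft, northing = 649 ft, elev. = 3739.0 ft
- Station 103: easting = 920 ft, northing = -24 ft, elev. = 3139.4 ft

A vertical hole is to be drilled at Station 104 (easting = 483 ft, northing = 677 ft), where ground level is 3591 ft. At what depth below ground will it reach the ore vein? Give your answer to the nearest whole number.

16 ft

Let the plane be z = a·easting + b·northing + c.
Station 102−Station 101: −71a + 496b = 501.4;  Station 103−Station 101: 125a − 177b = −98.2.
Solving gives a = 0.81000, b = 1.12683.
Then c = 3237.6 − a·795 − b·153 = 2421.25.
At (483, 677): z_contact = 391.2 + 762.9 + 2421.25 = 3575.3 ft.
Depth below ground = 3591 − 3575.3 = 16 ft.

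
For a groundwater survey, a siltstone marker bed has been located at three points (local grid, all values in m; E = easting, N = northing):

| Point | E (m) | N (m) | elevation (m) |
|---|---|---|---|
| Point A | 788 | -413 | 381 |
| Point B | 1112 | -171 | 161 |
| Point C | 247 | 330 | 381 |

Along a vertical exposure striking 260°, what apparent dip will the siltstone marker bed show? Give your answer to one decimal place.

26.0°

Let the plane be z = a·E + b·N + c.
Point B−Point A: 324a + 242b = −220;  Point C−Point A: −541a + 743b = 0.
Solving gives a = −0.43982, b = −0.32024.
Unit vector along 260° is (sin 260°, cos 260°) = (-0.9848, -0.1736).
Slope in that direction = a·(-0.9848) + b·(-0.1736) = 0.48875.
Apparent dip = arctan|0.48875| = 26.0° (true dip is 28.5°, so apparent ≤ true as expected).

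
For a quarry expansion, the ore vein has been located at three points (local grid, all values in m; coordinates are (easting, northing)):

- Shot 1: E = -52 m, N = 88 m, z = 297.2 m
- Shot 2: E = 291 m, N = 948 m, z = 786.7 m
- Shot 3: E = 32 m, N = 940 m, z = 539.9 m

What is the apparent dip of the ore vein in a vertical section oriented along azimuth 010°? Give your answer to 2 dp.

Two edge vectors: Shot 1→Shot 2 = (343, 860, 489.5), Shot 1→Shot 3 = (84, 852, 242.7).
Normal n = (Shot 1→Shot 2) × (Shot 1→Shot 3) = (-208332, -42128.1, 219996).
So ∂z/∂E = −n_x/n_z = 0.94698 and ∂z/∂N = −n_y/n_z = 0.19149.
Unit vector along 010° is (sin 10°, cos 10°) = (0.1736, 0.9848).
Slope in that direction = a·(0.1736) + b·(0.9848) = 0.35303.
Apparent dip = arctan|0.35303| = 19.44° (true dip is 44.0°, so apparent ≤ true as expected).

19.44°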